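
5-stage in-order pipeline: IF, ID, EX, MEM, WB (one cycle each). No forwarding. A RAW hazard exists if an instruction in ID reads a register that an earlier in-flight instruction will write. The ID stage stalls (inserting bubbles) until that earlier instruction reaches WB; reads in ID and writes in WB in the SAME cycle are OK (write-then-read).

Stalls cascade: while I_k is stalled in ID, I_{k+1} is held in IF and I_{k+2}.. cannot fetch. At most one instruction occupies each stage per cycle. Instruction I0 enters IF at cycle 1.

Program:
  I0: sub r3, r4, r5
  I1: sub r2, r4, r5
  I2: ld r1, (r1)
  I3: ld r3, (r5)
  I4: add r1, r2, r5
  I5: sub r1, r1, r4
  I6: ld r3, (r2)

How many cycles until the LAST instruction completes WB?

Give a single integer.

I0 sub r3 <- r4,r5: IF@1 ID@2 stall=0 (-) EX@3 MEM@4 WB@5
I1 sub r2 <- r4,r5: IF@2 ID@3 stall=0 (-) EX@4 MEM@5 WB@6
I2 ld r1 <- r1: IF@3 ID@4 stall=0 (-) EX@5 MEM@6 WB@7
I3 ld r3 <- r5: IF@4 ID@5 stall=0 (-) EX@6 MEM@7 WB@8
I4 add r1 <- r2,r5: IF@5 ID@6 stall=0 (-) EX@7 MEM@8 WB@9
I5 sub r1 <- r1,r4: IF@6 ID@7 stall=2 (RAW on I4.r1 (WB@9)) EX@10 MEM@11 WB@12
I6 ld r3 <- r2: IF@7 ID@10 stall=0 (-) EX@11 MEM@12 WB@13

Answer: 13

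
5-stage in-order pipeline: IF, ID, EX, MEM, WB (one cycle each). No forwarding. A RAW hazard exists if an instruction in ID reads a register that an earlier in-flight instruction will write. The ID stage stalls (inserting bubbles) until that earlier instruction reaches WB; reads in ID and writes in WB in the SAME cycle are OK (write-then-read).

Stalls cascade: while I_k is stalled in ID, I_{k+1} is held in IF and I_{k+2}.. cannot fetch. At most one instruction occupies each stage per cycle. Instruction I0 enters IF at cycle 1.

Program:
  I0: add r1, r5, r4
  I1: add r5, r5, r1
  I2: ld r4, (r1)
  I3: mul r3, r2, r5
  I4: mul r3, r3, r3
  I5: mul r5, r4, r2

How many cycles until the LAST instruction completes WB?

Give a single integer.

I0 add r1 <- r5,r4: IF@1 ID@2 stall=0 (-) EX@3 MEM@4 WB@5
I1 add r5 <- r5,r1: IF@2 ID@3 stall=2 (RAW on I0.r1 (WB@5)) EX@6 MEM@7 WB@8
I2 ld r4 <- r1: IF@3 ID@6 stall=0 (-) EX@7 MEM@8 WB@9
I3 mul r3 <- r2,r5: IF@6 ID@7 stall=1 (RAW on I1.r5 (WB@8)) EX@9 MEM@10 WB@11
I4 mul r3 <- r3,r3: IF@7 ID@9 stall=2 (RAW on I3.r3 (WB@11)) EX@12 MEM@13 WB@14
I5 mul r5 <- r4,r2: IF@9 ID@12 stall=0 (-) EX@13 MEM@14 WB@15

Answer: 15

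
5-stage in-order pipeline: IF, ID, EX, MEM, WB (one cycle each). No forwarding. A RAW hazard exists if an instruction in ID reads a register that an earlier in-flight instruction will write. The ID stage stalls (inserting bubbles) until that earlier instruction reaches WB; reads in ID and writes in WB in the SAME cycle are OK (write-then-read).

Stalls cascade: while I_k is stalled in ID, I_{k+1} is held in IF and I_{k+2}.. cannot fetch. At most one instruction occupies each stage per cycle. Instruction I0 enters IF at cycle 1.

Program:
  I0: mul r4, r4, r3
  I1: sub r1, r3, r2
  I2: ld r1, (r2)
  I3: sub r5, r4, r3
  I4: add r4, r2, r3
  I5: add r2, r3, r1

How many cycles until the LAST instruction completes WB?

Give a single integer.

I0 mul r4 <- r4,r3: IF@1 ID@2 stall=0 (-) EX@3 MEM@4 WB@5
I1 sub r1 <- r3,r2: IF@2 ID@3 stall=0 (-) EX@4 MEM@5 WB@6
I2 ld r1 <- r2: IF@3 ID@4 stall=0 (-) EX@5 MEM@6 WB@7
I3 sub r5 <- r4,r3: IF@4 ID@5 stall=0 (-) EX@6 MEM@7 WB@8
I4 add r4 <- r2,r3: IF@5 ID@6 stall=0 (-) EX@7 MEM@8 WB@9
I5 add r2 <- r3,r1: IF@6 ID@7 stall=0 (-) EX@8 MEM@9 WB@10

Answer: 10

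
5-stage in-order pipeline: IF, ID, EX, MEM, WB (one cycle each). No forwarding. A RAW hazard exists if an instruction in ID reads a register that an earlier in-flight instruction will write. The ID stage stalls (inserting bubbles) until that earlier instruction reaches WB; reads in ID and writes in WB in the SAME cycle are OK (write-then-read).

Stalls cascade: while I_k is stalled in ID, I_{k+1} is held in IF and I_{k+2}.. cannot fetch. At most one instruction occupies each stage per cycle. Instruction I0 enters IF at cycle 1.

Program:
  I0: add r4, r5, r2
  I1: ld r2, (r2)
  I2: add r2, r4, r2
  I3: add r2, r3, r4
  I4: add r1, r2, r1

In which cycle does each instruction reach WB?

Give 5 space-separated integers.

Answer: 5 6 9 10 13

Derivation:
I0 add r4 <- r5,r2: IF@1 ID@2 stall=0 (-) EX@3 MEM@4 WB@5
I1 ld r2 <- r2: IF@2 ID@3 stall=0 (-) EX@4 MEM@5 WB@6
I2 add r2 <- r4,r2: IF@3 ID@4 stall=2 (RAW on I1.r2 (WB@6)) EX@7 MEM@8 WB@9
I3 add r2 <- r3,r4: IF@4 ID@7 stall=0 (-) EX@8 MEM@9 WB@10
I4 add r1 <- r2,r1: IF@7 ID@8 stall=2 (RAW on I3.r2 (WB@10)) EX@11 MEM@12 WB@13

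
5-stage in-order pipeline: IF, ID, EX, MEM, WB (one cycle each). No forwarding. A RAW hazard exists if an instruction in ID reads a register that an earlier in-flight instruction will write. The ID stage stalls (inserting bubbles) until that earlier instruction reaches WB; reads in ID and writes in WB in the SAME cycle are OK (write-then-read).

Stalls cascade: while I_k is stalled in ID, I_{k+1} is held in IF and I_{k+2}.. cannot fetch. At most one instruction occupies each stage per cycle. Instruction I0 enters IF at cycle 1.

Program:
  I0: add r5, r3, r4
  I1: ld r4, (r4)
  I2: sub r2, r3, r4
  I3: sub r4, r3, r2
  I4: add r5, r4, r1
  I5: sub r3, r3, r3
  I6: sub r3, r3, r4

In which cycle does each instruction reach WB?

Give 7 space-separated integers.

I0 add r5 <- r3,r4: IF@1 ID@2 stall=0 (-) EX@3 MEM@4 WB@5
I1 ld r4 <- r4: IF@2 ID@3 stall=0 (-) EX@4 MEM@5 WB@6
I2 sub r2 <- r3,r4: IF@3 ID@4 stall=2 (RAW on I1.r4 (WB@6)) EX@7 MEM@8 WB@9
I3 sub r4 <- r3,r2: IF@4 ID@7 stall=2 (RAW on I2.r2 (WB@9)) EX@10 MEM@11 WB@12
I4 add r5 <- r4,r1: IF@7 ID@10 stall=2 (RAW on I3.r4 (WB@12)) EX@13 MEM@14 WB@15
I5 sub r3 <- r3,r3: IF@10 ID@13 stall=0 (-) EX@14 MEM@15 WB@16
I6 sub r3 <- r3,r4: IF@13 ID@14 stall=2 (RAW on I5.r3 (WB@16)) EX@17 MEM@18 WB@19

Answer: 5 6 9 12 15 16 19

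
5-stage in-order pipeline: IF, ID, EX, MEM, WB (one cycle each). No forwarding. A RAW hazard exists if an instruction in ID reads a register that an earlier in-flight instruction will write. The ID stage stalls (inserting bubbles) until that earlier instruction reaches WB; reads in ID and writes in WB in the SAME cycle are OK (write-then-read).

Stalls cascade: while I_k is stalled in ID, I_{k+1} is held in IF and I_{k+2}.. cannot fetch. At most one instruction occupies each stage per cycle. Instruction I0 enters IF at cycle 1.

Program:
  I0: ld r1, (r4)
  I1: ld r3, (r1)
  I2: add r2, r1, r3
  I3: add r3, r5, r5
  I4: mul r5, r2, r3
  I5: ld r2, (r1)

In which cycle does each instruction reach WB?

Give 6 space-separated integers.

I0 ld r1 <- r4: IF@1 ID@2 stall=0 (-) EX@3 MEM@4 WB@5
I1 ld r3 <- r1: IF@2 ID@3 stall=2 (RAW on I0.r1 (WB@5)) EX@6 MEM@7 WB@8
I2 add r2 <- r1,r3: IF@3 ID@6 stall=2 (RAW on I1.r3 (WB@8)) EX@9 MEM@10 WB@11
I3 add r3 <- r5,r5: IF@6 ID@9 stall=0 (-) EX@10 MEM@11 WB@12
I4 mul r5 <- r2,r3: IF@9 ID@10 stall=2 (RAW on I3.r3 (WB@12)) EX@13 MEM@14 WB@15
I5 ld r2 <- r1: IF@10 ID@13 stall=0 (-) EX@14 MEM@15 WB@16

Answer: 5 8 11 12 15 16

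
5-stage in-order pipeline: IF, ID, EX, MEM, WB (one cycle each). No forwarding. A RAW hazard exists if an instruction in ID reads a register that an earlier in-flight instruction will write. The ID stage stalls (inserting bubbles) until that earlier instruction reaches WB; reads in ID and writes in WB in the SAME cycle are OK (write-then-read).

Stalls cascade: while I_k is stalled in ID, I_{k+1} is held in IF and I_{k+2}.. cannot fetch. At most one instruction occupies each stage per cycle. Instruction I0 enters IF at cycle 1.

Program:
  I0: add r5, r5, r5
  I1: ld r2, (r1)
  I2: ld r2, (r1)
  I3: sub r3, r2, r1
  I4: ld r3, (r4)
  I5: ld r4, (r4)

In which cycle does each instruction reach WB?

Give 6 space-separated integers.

Answer: 5 6 7 10 11 12

Derivation:
I0 add r5 <- r5,r5: IF@1 ID@2 stall=0 (-) EX@3 MEM@4 WB@5
I1 ld r2 <- r1: IF@2 ID@3 stall=0 (-) EX@4 MEM@5 WB@6
I2 ld r2 <- r1: IF@3 ID@4 stall=0 (-) EX@5 MEM@6 WB@7
I3 sub r3 <- r2,r1: IF@4 ID@5 stall=2 (RAW on I2.r2 (WB@7)) EX@8 MEM@9 WB@10
I4 ld r3 <- r4: IF@5 ID@8 stall=0 (-) EX@9 MEM@10 WB@11
I5 ld r4 <- r4: IF@8 ID@9 stall=0 (-) EX@10 MEM@11 WB@12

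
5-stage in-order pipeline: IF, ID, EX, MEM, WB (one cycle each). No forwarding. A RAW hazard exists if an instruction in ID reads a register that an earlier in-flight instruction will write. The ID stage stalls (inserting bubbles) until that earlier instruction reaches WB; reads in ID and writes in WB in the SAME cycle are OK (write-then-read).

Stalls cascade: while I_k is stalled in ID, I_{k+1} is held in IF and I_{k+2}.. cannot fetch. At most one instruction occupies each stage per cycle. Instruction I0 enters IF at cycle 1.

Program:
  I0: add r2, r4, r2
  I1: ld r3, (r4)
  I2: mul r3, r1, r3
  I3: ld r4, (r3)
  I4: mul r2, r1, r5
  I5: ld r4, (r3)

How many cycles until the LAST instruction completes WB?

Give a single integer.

I0 add r2 <- r4,r2: IF@1 ID@2 stall=0 (-) EX@3 MEM@4 WB@5
I1 ld r3 <- r4: IF@2 ID@3 stall=0 (-) EX@4 MEM@5 WB@6
I2 mul r3 <- r1,r3: IF@3 ID@4 stall=2 (RAW on I1.r3 (WB@6)) EX@7 MEM@8 WB@9
I3 ld r4 <- r3: IF@4 ID@7 stall=2 (RAW on I2.r3 (WB@9)) EX@10 MEM@11 WB@12
I4 mul r2 <- r1,r5: IF@7 ID@10 stall=0 (-) EX@11 MEM@12 WB@13
I5 ld r4 <- r3: IF@10 ID@11 stall=0 (-) EX@12 MEM@13 WB@14

Answer: 14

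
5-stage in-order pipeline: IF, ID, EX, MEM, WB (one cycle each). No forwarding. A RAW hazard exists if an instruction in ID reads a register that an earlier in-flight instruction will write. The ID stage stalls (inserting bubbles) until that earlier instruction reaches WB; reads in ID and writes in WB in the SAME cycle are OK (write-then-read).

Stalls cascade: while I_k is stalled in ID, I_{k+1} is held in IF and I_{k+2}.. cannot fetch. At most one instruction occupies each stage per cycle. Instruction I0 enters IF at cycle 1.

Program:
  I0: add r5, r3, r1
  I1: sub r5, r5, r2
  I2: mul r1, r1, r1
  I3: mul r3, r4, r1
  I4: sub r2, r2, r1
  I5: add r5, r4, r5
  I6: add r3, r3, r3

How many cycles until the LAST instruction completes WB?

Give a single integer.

I0 add r5 <- r3,r1: IF@1 ID@2 stall=0 (-) EX@3 MEM@4 WB@5
I1 sub r5 <- r5,r2: IF@2 ID@3 stall=2 (RAW on I0.r5 (WB@5)) EX@6 MEM@7 WB@8
I2 mul r1 <- r1,r1: IF@3 ID@6 stall=0 (-) EX@7 MEM@8 WB@9
I3 mul r3 <- r4,r1: IF@6 ID@7 stall=2 (RAW on I2.r1 (WB@9)) EX@10 MEM@11 WB@12
I4 sub r2 <- r2,r1: IF@7 ID@10 stall=0 (-) EX@11 MEM@12 WB@13
I5 add r5 <- r4,r5: IF@10 ID@11 stall=0 (-) EX@12 MEM@13 WB@14
I6 add r3 <- r3,r3: IF@11 ID@12 stall=0 (-) EX@13 MEM@14 WB@15

Answer: 15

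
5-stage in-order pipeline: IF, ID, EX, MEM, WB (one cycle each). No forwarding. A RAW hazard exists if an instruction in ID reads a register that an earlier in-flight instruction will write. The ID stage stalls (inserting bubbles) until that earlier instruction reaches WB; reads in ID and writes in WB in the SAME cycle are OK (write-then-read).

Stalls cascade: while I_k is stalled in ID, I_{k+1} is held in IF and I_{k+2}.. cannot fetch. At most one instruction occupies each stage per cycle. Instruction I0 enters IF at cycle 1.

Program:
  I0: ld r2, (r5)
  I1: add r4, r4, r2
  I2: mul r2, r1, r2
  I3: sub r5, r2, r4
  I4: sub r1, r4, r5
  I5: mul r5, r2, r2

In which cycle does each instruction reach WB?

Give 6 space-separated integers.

Answer: 5 8 9 12 15 16

Derivation:
I0 ld r2 <- r5: IF@1 ID@2 stall=0 (-) EX@3 MEM@4 WB@5
I1 add r4 <- r4,r2: IF@2 ID@3 stall=2 (RAW on I0.r2 (WB@5)) EX@6 MEM@7 WB@8
I2 mul r2 <- r1,r2: IF@3 ID@6 stall=0 (-) EX@7 MEM@8 WB@9
I3 sub r5 <- r2,r4: IF@6 ID@7 stall=2 (RAW on I2.r2 (WB@9)) EX@10 MEM@11 WB@12
I4 sub r1 <- r4,r5: IF@7 ID@10 stall=2 (RAW on I3.r5 (WB@12)) EX@13 MEM@14 WB@15
I5 mul r5 <- r2,r2: IF@10 ID@13 stall=0 (-) EX@14 MEM@15 WB@16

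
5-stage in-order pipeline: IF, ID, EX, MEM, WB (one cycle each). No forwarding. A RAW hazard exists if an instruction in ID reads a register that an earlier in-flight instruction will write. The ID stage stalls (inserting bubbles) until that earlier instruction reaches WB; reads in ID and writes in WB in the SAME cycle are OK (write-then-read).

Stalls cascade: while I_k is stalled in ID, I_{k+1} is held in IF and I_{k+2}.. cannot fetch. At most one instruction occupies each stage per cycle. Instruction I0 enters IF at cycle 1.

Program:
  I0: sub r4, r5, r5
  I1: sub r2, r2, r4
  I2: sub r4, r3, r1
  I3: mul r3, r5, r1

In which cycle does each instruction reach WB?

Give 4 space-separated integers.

Answer: 5 8 9 10

Derivation:
I0 sub r4 <- r5,r5: IF@1 ID@2 stall=0 (-) EX@3 MEM@4 WB@5
I1 sub r2 <- r2,r4: IF@2 ID@3 stall=2 (RAW on I0.r4 (WB@5)) EX@6 MEM@7 WB@8
I2 sub r4 <- r3,r1: IF@3 ID@6 stall=0 (-) EX@7 MEM@8 WB@9
I3 mul r3 <- r5,r1: IF@6 ID@7 stall=0 (-) EX@8 MEM@9 WB@10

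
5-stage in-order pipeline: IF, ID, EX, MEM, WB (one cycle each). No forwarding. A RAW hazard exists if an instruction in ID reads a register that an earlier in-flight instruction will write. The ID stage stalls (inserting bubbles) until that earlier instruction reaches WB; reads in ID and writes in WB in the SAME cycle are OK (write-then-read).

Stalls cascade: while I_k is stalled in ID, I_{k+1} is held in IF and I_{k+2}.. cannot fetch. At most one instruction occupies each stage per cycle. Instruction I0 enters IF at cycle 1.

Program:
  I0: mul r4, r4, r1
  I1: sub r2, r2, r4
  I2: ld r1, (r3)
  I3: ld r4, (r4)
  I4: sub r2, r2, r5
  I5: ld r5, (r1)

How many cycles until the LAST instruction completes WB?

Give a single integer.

Answer: 12

Derivation:
I0 mul r4 <- r4,r1: IF@1 ID@2 stall=0 (-) EX@3 MEM@4 WB@5
I1 sub r2 <- r2,r4: IF@2 ID@3 stall=2 (RAW on I0.r4 (WB@5)) EX@6 MEM@7 WB@8
I2 ld r1 <- r3: IF@3 ID@6 stall=0 (-) EX@7 MEM@8 WB@9
I3 ld r4 <- r4: IF@6 ID@7 stall=0 (-) EX@8 MEM@9 WB@10
I4 sub r2 <- r2,r5: IF@7 ID@8 stall=0 (-) EX@9 MEM@10 WB@11
I5 ld r5 <- r1: IF@8 ID@9 stall=0 (-) EX@10 MEM@11 WB@12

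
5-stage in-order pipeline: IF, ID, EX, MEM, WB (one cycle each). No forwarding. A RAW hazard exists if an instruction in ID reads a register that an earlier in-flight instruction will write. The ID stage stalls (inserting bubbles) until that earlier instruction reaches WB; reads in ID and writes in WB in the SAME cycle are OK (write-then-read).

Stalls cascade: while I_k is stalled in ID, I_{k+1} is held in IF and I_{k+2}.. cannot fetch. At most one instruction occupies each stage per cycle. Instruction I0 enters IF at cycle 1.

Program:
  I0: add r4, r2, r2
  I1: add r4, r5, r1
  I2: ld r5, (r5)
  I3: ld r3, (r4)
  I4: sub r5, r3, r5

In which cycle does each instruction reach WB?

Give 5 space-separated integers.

I0 add r4 <- r2,r2: IF@1 ID@2 stall=0 (-) EX@3 MEM@4 WB@5
I1 add r4 <- r5,r1: IF@2 ID@3 stall=0 (-) EX@4 MEM@5 WB@6
I2 ld r5 <- r5: IF@3 ID@4 stall=0 (-) EX@5 MEM@6 WB@7
I3 ld r3 <- r4: IF@4 ID@5 stall=1 (RAW on I1.r4 (WB@6)) EX@7 MEM@8 WB@9
I4 sub r5 <- r3,r5: IF@5 ID@7 stall=2 (RAW on I3.r3 (WB@9)) EX@10 MEM@11 WB@12

Answer: 5 6 7 9 12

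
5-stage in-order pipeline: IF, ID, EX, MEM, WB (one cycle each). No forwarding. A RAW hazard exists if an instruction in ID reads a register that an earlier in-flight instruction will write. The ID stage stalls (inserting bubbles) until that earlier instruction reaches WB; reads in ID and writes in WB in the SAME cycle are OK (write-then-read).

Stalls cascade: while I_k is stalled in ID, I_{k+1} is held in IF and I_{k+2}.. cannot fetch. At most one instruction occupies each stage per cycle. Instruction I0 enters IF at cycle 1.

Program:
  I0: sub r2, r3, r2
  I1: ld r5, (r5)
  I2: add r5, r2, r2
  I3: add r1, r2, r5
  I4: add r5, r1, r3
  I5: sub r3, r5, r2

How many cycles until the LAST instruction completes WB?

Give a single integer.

Answer: 17

Derivation:
I0 sub r2 <- r3,r2: IF@1 ID@2 stall=0 (-) EX@3 MEM@4 WB@5
I1 ld r5 <- r5: IF@2 ID@3 stall=0 (-) EX@4 MEM@5 WB@6
I2 add r5 <- r2,r2: IF@3 ID@4 stall=1 (RAW on I0.r2 (WB@5)) EX@6 MEM@7 WB@8
I3 add r1 <- r2,r5: IF@4 ID@6 stall=2 (RAW on I2.r5 (WB@8)) EX@9 MEM@10 WB@11
I4 add r5 <- r1,r3: IF@6 ID@9 stall=2 (RAW on I3.r1 (WB@11)) EX@12 MEM@13 WB@14
I5 sub r3 <- r5,r2: IF@9 ID@12 stall=2 (RAW on I4.r5 (WB@14)) EX@15 MEM@16 WB@17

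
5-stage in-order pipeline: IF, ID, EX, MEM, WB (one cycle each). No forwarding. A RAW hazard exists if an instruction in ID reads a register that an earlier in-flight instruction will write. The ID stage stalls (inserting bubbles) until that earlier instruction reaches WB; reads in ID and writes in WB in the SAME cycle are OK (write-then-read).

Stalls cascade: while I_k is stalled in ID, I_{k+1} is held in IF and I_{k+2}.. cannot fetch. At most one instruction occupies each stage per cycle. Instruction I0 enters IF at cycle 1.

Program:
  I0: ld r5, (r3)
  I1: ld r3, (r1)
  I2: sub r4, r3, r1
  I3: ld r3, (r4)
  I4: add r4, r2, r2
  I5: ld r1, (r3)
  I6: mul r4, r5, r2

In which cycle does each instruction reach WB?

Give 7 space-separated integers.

I0 ld r5 <- r3: IF@1 ID@2 stall=0 (-) EX@3 MEM@4 WB@5
I1 ld r3 <- r1: IF@2 ID@3 stall=0 (-) EX@4 MEM@5 WB@6
I2 sub r4 <- r3,r1: IF@3 ID@4 stall=2 (RAW on I1.r3 (WB@6)) EX@7 MEM@8 WB@9
I3 ld r3 <- r4: IF@4 ID@7 stall=2 (RAW on I2.r4 (WB@9)) EX@10 MEM@11 WB@12
I4 add r4 <- r2,r2: IF@7 ID@10 stall=0 (-) EX@11 MEM@12 WB@13
I5 ld r1 <- r3: IF@10 ID@11 stall=1 (RAW on I3.r3 (WB@12)) EX@13 MEM@14 WB@15
I6 mul r4 <- r5,r2: IF@11 ID@13 stall=0 (-) EX@14 MEM@15 WB@16

Answer: 5 6 9 12 13 15 16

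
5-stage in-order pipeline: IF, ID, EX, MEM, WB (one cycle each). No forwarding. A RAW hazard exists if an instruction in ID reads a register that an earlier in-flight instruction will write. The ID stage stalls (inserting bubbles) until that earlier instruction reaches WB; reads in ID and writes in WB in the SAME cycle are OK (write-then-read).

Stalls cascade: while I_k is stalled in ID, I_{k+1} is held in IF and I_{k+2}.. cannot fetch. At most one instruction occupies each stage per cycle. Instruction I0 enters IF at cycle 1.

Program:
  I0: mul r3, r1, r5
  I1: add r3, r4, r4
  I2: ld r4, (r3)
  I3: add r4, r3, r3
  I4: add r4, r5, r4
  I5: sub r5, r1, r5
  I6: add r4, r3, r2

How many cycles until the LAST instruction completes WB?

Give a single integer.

I0 mul r3 <- r1,r5: IF@1 ID@2 stall=0 (-) EX@3 MEM@4 WB@5
I1 add r3 <- r4,r4: IF@2 ID@3 stall=0 (-) EX@4 MEM@5 WB@6
I2 ld r4 <- r3: IF@3 ID@4 stall=2 (RAW on I1.r3 (WB@6)) EX@7 MEM@8 WB@9
I3 add r4 <- r3,r3: IF@4 ID@7 stall=0 (-) EX@8 MEM@9 WB@10
I4 add r4 <- r5,r4: IF@7 ID@8 stall=2 (RAW on I3.r4 (WB@10)) EX@11 MEM@12 WB@13
I5 sub r5 <- r1,r5: IF@8 ID@11 stall=0 (-) EX@12 MEM@13 WB@14
I6 add r4 <- r3,r2: IF@11 ID@12 stall=0 (-) EX@13 MEM@14 WB@15

Answer: 15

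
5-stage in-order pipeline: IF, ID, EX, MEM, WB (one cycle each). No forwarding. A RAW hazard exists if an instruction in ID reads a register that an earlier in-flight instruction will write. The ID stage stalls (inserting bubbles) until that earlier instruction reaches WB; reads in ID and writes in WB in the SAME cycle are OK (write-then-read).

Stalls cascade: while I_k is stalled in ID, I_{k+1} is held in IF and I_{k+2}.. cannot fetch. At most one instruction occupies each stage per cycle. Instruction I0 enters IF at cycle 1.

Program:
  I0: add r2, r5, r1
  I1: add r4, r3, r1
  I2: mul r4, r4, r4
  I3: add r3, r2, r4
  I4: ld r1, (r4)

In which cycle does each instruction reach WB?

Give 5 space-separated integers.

I0 add r2 <- r5,r1: IF@1 ID@2 stall=0 (-) EX@3 MEM@4 WB@5
I1 add r4 <- r3,r1: IF@2 ID@3 stall=0 (-) EX@4 MEM@5 WB@6
I2 mul r4 <- r4,r4: IF@3 ID@4 stall=2 (RAW on I1.r4 (WB@6)) EX@7 MEM@8 WB@9
I3 add r3 <- r2,r4: IF@4 ID@7 stall=2 (RAW on I2.r4 (WB@9)) EX@10 MEM@11 WB@12
I4 ld r1 <- r4: IF@7 ID@10 stall=0 (-) EX@11 MEM@12 WB@13

Answer: 5 6 9 12 13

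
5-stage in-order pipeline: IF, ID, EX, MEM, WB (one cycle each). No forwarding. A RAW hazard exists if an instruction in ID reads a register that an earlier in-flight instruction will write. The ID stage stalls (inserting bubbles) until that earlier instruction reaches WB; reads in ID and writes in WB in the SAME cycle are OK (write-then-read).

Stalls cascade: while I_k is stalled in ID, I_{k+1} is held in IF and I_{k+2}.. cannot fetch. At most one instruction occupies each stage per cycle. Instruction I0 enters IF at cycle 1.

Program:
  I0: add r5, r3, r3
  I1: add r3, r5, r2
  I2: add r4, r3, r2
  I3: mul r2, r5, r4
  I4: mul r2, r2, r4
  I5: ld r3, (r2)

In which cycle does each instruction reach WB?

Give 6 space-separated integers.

Answer: 5 8 11 14 17 20

Derivation:
I0 add r5 <- r3,r3: IF@1 ID@2 stall=0 (-) EX@3 MEM@4 WB@5
I1 add r3 <- r5,r2: IF@2 ID@3 stall=2 (RAW on I0.r5 (WB@5)) EX@6 MEM@7 WB@8
I2 add r4 <- r3,r2: IF@3 ID@6 stall=2 (RAW on I1.r3 (WB@8)) EX@9 MEM@10 WB@11
I3 mul r2 <- r5,r4: IF@6 ID@9 stall=2 (RAW on I2.r4 (WB@11)) EX@12 MEM@13 WB@14
I4 mul r2 <- r2,r4: IF@9 ID@12 stall=2 (RAW on I3.r2 (WB@14)) EX@15 MEM@16 WB@17
I5 ld r3 <- r2: IF@12 ID@15 stall=2 (RAW on I4.r2 (WB@17)) EX@18 MEM@19 WB@20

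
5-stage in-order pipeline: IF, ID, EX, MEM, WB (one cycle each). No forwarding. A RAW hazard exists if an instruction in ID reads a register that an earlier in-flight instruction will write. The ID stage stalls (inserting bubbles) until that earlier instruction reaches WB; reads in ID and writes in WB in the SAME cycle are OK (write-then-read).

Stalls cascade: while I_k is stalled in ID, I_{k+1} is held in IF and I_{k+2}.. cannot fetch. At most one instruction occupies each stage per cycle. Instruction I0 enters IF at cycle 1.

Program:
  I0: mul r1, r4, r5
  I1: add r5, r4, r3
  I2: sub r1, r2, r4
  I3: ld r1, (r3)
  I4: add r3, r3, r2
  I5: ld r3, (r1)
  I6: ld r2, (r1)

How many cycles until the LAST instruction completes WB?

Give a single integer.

Answer: 12

Derivation:
I0 mul r1 <- r4,r5: IF@1 ID@2 stall=0 (-) EX@3 MEM@4 WB@5
I1 add r5 <- r4,r3: IF@2 ID@3 stall=0 (-) EX@4 MEM@5 WB@6
I2 sub r1 <- r2,r4: IF@3 ID@4 stall=0 (-) EX@5 MEM@6 WB@7
I3 ld r1 <- r3: IF@4 ID@5 stall=0 (-) EX@6 MEM@7 WB@8
I4 add r3 <- r3,r2: IF@5 ID@6 stall=0 (-) EX@7 MEM@8 WB@9
I5 ld r3 <- r1: IF@6 ID@7 stall=1 (RAW on I3.r1 (WB@8)) EX@9 MEM@10 WB@11
I6 ld r2 <- r1: IF@7 ID@9 stall=0 (-) EX@10 MEM@11 WB@12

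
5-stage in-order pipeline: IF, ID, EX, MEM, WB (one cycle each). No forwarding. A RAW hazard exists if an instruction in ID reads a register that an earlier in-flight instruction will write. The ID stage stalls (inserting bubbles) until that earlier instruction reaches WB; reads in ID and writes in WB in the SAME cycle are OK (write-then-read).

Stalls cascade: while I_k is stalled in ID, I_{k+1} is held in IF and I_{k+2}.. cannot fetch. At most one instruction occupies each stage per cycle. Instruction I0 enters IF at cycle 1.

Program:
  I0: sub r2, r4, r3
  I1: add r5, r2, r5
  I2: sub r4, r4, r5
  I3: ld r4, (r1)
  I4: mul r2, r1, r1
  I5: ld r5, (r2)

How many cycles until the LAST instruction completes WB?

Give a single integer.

I0 sub r2 <- r4,r3: IF@1 ID@2 stall=0 (-) EX@3 MEM@4 WB@5
I1 add r5 <- r2,r5: IF@2 ID@3 stall=2 (RAW on I0.r2 (WB@5)) EX@6 MEM@7 WB@8
I2 sub r4 <- r4,r5: IF@3 ID@6 stall=2 (RAW on I1.r5 (WB@8)) EX@9 MEM@10 WB@11
I3 ld r4 <- r1: IF@6 ID@9 stall=0 (-) EX@10 MEM@11 WB@12
I4 mul r2 <- r1,r1: IF@9 ID@10 stall=0 (-) EX@11 MEM@12 WB@13
I5 ld r5 <- r2: IF@10 ID@11 stall=2 (RAW on I4.r2 (WB@13)) EX@14 MEM@15 WB@16

Answer: 16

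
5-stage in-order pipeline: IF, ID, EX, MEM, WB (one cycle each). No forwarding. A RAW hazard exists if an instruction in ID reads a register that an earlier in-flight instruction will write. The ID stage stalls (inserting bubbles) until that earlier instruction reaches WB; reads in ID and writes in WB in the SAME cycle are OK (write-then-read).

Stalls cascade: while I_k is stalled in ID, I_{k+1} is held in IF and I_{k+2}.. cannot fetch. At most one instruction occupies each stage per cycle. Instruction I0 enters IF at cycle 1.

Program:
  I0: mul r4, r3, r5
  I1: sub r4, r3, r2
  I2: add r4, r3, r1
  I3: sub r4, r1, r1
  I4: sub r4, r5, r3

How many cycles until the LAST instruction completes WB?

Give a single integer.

I0 mul r4 <- r3,r5: IF@1 ID@2 stall=0 (-) EX@3 MEM@4 WB@5
I1 sub r4 <- r3,r2: IF@2 ID@3 stall=0 (-) EX@4 MEM@5 WB@6
I2 add r4 <- r3,r1: IF@3 ID@4 stall=0 (-) EX@5 MEM@6 WB@7
I3 sub r4 <- r1,r1: IF@4 ID@5 stall=0 (-) EX@6 MEM@7 WB@8
I4 sub r4 <- r5,r3: IF@5 ID@6 stall=0 (-) EX@7 MEM@8 WB@9

Answer: 9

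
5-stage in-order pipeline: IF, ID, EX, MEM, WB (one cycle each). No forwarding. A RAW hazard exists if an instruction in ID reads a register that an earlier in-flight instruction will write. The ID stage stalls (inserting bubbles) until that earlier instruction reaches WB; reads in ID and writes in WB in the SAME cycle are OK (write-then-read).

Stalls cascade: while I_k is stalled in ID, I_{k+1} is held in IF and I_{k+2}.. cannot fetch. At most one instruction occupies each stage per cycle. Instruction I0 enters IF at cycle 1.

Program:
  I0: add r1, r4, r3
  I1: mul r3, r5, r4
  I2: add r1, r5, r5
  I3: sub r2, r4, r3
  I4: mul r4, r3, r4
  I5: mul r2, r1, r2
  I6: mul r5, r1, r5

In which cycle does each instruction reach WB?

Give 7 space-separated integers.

I0 add r1 <- r4,r3: IF@1 ID@2 stall=0 (-) EX@3 MEM@4 WB@5
I1 mul r3 <- r5,r4: IF@2 ID@3 stall=0 (-) EX@4 MEM@5 WB@6
I2 add r1 <- r5,r5: IF@3 ID@4 stall=0 (-) EX@5 MEM@6 WB@7
I3 sub r2 <- r4,r3: IF@4 ID@5 stall=1 (RAW on I1.r3 (WB@6)) EX@7 MEM@8 WB@9
I4 mul r4 <- r3,r4: IF@5 ID@7 stall=0 (-) EX@8 MEM@9 WB@10
I5 mul r2 <- r1,r2: IF@7 ID@8 stall=1 (RAW on I3.r2 (WB@9)) EX@10 MEM@11 WB@12
I6 mul r5 <- r1,r5: IF@8 ID@10 stall=0 (-) EX@11 MEM@12 WB@13

Answer: 5 6 7 9 10 12 13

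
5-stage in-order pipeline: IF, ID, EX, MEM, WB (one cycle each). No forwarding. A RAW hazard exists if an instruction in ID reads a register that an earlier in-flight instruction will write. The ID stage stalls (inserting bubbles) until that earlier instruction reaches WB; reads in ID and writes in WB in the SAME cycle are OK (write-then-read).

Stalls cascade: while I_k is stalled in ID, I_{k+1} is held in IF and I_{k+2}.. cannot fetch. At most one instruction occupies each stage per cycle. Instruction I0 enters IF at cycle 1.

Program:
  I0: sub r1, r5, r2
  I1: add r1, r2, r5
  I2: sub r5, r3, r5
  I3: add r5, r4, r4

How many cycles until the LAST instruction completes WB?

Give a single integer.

I0 sub r1 <- r5,r2: IF@1 ID@2 stall=0 (-) EX@3 MEM@4 WB@5
I1 add r1 <- r2,r5: IF@2 ID@3 stall=0 (-) EX@4 MEM@5 WB@6
I2 sub r5 <- r3,r5: IF@3 ID@4 stall=0 (-) EX@5 MEM@6 WB@7
I3 add r5 <- r4,r4: IF@4 ID@5 stall=0 (-) EX@6 MEM@7 WB@8

Answer: 8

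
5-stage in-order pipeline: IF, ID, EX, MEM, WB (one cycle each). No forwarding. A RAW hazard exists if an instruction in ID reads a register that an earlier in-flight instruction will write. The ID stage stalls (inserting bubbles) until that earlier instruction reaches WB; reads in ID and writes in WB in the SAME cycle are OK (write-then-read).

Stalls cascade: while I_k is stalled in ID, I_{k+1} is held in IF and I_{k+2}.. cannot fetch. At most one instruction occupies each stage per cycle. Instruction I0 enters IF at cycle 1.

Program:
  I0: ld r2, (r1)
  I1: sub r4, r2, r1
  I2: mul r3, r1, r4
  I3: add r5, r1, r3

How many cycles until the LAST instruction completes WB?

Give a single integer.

Answer: 14

Derivation:
I0 ld r2 <- r1: IF@1 ID@2 stall=0 (-) EX@3 MEM@4 WB@5
I1 sub r4 <- r2,r1: IF@2 ID@3 stall=2 (RAW on I0.r2 (WB@5)) EX@6 MEM@7 WB@8
I2 mul r3 <- r1,r4: IF@3 ID@6 stall=2 (RAW on I1.r4 (WB@8)) EX@9 MEM@10 WB@11
I3 add r5 <- r1,r3: IF@6 ID@9 stall=2 (RAW on I2.r3 (WB@11)) EX@12 MEM@13 WB@14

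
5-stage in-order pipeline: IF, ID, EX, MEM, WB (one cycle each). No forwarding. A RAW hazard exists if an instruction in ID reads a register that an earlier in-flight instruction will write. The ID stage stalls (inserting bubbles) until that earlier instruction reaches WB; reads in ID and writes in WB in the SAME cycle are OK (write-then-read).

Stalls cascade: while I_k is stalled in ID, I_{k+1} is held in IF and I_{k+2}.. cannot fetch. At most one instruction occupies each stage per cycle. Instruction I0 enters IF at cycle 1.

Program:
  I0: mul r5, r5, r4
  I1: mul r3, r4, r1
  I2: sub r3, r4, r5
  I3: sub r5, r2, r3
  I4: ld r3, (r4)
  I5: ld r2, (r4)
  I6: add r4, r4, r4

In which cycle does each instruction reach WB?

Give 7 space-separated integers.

Answer: 5 6 8 11 12 13 14

Derivation:
I0 mul r5 <- r5,r4: IF@1 ID@2 stall=0 (-) EX@3 MEM@4 WB@5
I1 mul r3 <- r4,r1: IF@2 ID@3 stall=0 (-) EX@4 MEM@5 WB@6
I2 sub r3 <- r4,r5: IF@3 ID@4 stall=1 (RAW on I0.r5 (WB@5)) EX@6 MEM@7 WB@8
I3 sub r5 <- r2,r3: IF@4 ID@6 stall=2 (RAW on I2.r3 (WB@8)) EX@9 MEM@10 WB@11
I4 ld r3 <- r4: IF@6 ID@9 stall=0 (-) EX@10 MEM@11 WB@12
I5 ld r2 <- r4: IF@9 ID@10 stall=0 (-) EX@11 MEM@12 WB@13
I6 add r4 <- r4,r4: IF@10 ID@11 stall=0 (-) EX@12 MEM@13 WB@14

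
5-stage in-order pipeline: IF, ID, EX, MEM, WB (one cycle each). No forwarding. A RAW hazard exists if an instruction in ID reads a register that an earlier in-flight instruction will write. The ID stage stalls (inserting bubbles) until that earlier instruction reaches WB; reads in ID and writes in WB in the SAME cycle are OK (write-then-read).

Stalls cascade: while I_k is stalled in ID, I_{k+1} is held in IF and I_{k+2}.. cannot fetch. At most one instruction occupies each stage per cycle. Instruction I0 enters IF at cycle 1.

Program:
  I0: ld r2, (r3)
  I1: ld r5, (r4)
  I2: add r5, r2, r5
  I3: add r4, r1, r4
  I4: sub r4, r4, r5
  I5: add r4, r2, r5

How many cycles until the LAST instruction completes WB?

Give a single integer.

Answer: 14

Derivation:
I0 ld r2 <- r3: IF@1 ID@2 stall=0 (-) EX@3 MEM@4 WB@5
I1 ld r5 <- r4: IF@2 ID@3 stall=0 (-) EX@4 MEM@5 WB@6
I2 add r5 <- r2,r5: IF@3 ID@4 stall=2 (RAW on I1.r5 (WB@6)) EX@7 MEM@8 WB@9
I3 add r4 <- r1,r4: IF@4 ID@7 stall=0 (-) EX@8 MEM@9 WB@10
I4 sub r4 <- r4,r5: IF@7 ID@8 stall=2 (RAW on I3.r4 (WB@10)) EX@11 MEM@12 WB@13
I5 add r4 <- r2,r5: IF@8 ID@11 stall=0 (-) EX@12 MEM@13 WB@14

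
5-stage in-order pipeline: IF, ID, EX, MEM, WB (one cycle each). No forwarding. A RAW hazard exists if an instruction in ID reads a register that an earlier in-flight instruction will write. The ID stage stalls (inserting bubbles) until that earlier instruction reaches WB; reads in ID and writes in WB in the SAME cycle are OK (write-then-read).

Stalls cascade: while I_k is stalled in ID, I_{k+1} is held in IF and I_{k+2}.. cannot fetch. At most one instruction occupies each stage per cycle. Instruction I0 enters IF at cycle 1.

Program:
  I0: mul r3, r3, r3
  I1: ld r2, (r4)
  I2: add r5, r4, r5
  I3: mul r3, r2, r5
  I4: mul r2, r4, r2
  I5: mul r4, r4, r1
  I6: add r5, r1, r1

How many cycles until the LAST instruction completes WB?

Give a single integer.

Answer: 13

Derivation:
I0 mul r3 <- r3,r3: IF@1 ID@2 stall=0 (-) EX@3 MEM@4 WB@5
I1 ld r2 <- r4: IF@2 ID@3 stall=0 (-) EX@4 MEM@5 WB@6
I2 add r5 <- r4,r5: IF@3 ID@4 stall=0 (-) EX@5 MEM@6 WB@7
I3 mul r3 <- r2,r5: IF@4 ID@5 stall=2 (RAW on I2.r5 (WB@7)) EX@8 MEM@9 WB@10
I4 mul r2 <- r4,r2: IF@5 ID@8 stall=0 (-) EX@9 MEM@10 WB@11
I5 mul r4 <- r4,r1: IF@8 ID@9 stall=0 (-) EX@10 MEM@11 WB@12
I6 add r5 <- r1,r1: IF@9 ID@10 stall=0 (-) EX@11 MEM@12 WB@13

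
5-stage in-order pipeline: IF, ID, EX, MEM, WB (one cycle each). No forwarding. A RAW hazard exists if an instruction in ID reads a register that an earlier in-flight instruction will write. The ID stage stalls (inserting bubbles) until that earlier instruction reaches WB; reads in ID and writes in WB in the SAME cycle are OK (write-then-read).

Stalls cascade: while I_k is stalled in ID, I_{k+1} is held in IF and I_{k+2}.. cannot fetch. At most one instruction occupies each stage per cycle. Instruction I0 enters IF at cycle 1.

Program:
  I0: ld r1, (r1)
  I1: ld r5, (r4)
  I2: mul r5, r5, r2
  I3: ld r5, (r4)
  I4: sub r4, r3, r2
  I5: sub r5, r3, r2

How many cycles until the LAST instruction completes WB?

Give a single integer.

I0 ld r1 <- r1: IF@1 ID@2 stall=0 (-) EX@3 MEM@4 WB@5
I1 ld r5 <- r4: IF@2 ID@3 stall=0 (-) EX@4 MEM@5 WB@6
I2 mul r5 <- r5,r2: IF@3 ID@4 stall=2 (RAW on I1.r5 (WB@6)) EX@7 MEM@8 WB@9
I3 ld r5 <- r4: IF@4 ID@7 stall=0 (-) EX@8 MEM@9 WB@10
I4 sub r4 <- r3,r2: IF@7 ID@8 stall=0 (-) EX@9 MEM@10 WB@11
I5 sub r5 <- r3,r2: IF@8 ID@9 stall=0 (-) EX@10 MEM@11 WB@12

Answer: 12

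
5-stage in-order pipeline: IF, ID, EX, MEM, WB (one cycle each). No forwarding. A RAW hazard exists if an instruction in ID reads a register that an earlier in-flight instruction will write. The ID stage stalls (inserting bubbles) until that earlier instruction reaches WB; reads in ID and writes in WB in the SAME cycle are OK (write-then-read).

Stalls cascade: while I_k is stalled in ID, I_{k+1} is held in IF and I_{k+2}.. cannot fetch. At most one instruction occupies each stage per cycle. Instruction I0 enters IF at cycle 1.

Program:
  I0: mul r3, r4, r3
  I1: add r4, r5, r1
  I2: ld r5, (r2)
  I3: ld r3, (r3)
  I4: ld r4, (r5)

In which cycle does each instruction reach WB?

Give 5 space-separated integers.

I0 mul r3 <- r4,r3: IF@1 ID@2 stall=0 (-) EX@3 MEM@4 WB@5
I1 add r4 <- r5,r1: IF@2 ID@3 stall=0 (-) EX@4 MEM@5 WB@6
I2 ld r5 <- r2: IF@3 ID@4 stall=0 (-) EX@5 MEM@6 WB@7
I3 ld r3 <- r3: IF@4 ID@5 stall=0 (-) EX@6 MEM@7 WB@8
I4 ld r4 <- r5: IF@5 ID@6 stall=1 (RAW on I2.r5 (WB@7)) EX@8 MEM@9 WB@10

Answer: 5 6 7 8 10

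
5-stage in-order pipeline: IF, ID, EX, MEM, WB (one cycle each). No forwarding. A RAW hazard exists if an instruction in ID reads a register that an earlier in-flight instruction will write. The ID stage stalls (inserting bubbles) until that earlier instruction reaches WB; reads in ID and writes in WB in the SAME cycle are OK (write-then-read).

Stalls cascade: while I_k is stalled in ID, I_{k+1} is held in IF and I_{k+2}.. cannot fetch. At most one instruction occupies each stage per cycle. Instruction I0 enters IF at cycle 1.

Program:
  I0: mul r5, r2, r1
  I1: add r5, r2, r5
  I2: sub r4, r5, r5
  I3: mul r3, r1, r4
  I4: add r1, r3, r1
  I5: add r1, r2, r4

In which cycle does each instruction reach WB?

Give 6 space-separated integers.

I0 mul r5 <- r2,r1: IF@1 ID@2 stall=0 (-) EX@3 MEM@4 WB@5
I1 add r5 <- r2,r5: IF@2 ID@3 stall=2 (RAW on I0.r5 (WB@5)) EX@6 MEM@7 WB@8
I2 sub r4 <- r5,r5: IF@3 ID@6 stall=2 (RAW on I1.r5 (WB@8)) EX@9 MEM@10 WB@11
I3 mul r3 <- r1,r4: IF@6 ID@9 stall=2 (RAW on I2.r4 (WB@11)) EX@12 MEM@13 WB@14
I4 add r1 <- r3,r1: IF@9 ID@12 stall=2 (RAW on I3.r3 (WB@14)) EX@15 MEM@16 WB@17
I5 add r1 <- r2,r4: IF@12 ID@15 stall=0 (-) EX@16 MEM@17 WB@18

Answer: 5 8 11 14 17 18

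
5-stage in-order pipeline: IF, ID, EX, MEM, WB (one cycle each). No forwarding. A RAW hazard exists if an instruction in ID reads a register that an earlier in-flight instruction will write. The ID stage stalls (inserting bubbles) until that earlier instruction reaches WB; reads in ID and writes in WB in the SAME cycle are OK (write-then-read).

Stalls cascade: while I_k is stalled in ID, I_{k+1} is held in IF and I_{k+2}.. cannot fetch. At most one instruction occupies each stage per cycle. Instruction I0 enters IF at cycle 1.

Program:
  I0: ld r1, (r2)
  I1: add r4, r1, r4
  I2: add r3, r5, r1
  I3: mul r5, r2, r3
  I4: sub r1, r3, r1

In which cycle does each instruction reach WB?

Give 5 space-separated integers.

I0 ld r1 <- r2: IF@1 ID@2 stall=0 (-) EX@3 MEM@4 WB@5
I1 add r4 <- r1,r4: IF@2 ID@3 stall=2 (RAW on I0.r1 (WB@5)) EX@6 MEM@7 WB@8
I2 add r3 <- r5,r1: IF@3 ID@6 stall=0 (-) EX@7 MEM@8 WB@9
I3 mul r5 <- r2,r3: IF@6 ID@7 stall=2 (RAW on I2.r3 (WB@9)) EX@10 MEM@11 WB@12
I4 sub r1 <- r3,r1: IF@7 ID@10 stall=0 (-) EX@11 MEM@12 WB@13

Answer: 5 8 9 12 13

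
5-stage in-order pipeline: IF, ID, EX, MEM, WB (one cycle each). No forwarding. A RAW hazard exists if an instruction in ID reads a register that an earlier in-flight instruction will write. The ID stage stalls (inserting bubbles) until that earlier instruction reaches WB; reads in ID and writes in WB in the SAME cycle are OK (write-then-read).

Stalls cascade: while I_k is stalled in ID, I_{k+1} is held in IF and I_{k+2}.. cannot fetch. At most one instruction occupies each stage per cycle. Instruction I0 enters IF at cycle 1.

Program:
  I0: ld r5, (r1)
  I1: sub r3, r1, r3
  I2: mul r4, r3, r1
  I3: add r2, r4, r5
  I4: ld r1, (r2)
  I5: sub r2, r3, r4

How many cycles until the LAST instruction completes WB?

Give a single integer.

I0 ld r5 <- r1: IF@1 ID@2 stall=0 (-) EX@3 MEM@4 WB@5
I1 sub r3 <- r1,r3: IF@2 ID@3 stall=0 (-) EX@4 MEM@5 WB@6
I2 mul r4 <- r3,r1: IF@3 ID@4 stall=2 (RAW on I1.r3 (WB@6)) EX@7 MEM@8 WB@9
I3 add r2 <- r4,r5: IF@4 ID@7 stall=2 (RAW on I2.r4 (WB@9)) EX@10 MEM@11 WB@12
I4 ld r1 <- r2: IF@7 ID@10 stall=2 (RAW on I3.r2 (WB@12)) EX@13 MEM@14 WB@15
I5 sub r2 <- r3,r4: IF@10 ID@13 stall=0 (-) EX@14 MEM@15 WB@16

Answer: 16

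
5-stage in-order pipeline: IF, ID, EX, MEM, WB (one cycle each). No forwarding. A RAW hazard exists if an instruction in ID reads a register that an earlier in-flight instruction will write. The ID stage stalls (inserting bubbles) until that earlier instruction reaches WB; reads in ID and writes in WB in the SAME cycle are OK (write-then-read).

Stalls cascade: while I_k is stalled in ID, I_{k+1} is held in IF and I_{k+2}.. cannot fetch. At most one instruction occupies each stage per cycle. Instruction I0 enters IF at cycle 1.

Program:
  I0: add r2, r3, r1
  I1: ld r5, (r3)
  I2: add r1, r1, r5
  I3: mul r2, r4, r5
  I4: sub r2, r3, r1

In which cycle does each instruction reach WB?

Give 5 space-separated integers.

Answer: 5 6 9 10 12

Derivation:
I0 add r2 <- r3,r1: IF@1 ID@2 stall=0 (-) EX@3 MEM@4 WB@5
I1 ld r5 <- r3: IF@2 ID@3 stall=0 (-) EX@4 MEM@5 WB@6
I2 add r1 <- r1,r5: IF@3 ID@4 stall=2 (RAW on I1.r5 (WB@6)) EX@7 MEM@8 WB@9
I3 mul r2 <- r4,r5: IF@4 ID@7 stall=0 (-) EX@8 MEM@9 WB@10
I4 sub r2 <- r3,r1: IF@7 ID@8 stall=1 (RAW on I2.r1 (WB@9)) EX@10 MEM@11 WB@12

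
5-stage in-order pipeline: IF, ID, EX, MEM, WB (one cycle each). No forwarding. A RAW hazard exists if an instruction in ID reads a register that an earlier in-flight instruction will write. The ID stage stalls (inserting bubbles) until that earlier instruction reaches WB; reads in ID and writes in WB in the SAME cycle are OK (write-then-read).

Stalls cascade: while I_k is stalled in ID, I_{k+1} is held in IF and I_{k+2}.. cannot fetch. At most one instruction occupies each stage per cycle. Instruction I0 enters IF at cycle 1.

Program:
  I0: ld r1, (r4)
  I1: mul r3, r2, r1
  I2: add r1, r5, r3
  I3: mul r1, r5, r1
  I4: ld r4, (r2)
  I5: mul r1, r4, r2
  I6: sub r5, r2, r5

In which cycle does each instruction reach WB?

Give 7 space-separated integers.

Answer: 5 8 11 14 15 18 19

Derivation:
I0 ld r1 <- r4: IF@1 ID@2 stall=0 (-) EX@3 MEM@4 WB@5
I1 mul r3 <- r2,r1: IF@2 ID@3 stall=2 (RAW on I0.r1 (WB@5)) EX@6 MEM@7 WB@8
I2 add r1 <- r5,r3: IF@3 ID@6 stall=2 (RAW on I1.r3 (WB@8)) EX@9 MEM@10 WB@11
I3 mul r1 <- r5,r1: IF@6 ID@9 stall=2 (RAW on I2.r1 (WB@11)) EX@12 MEM@13 WB@14
I4 ld r4 <- r2: IF@9 ID@12 stall=0 (-) EX@13 MEM@14 WB@15
I5 mul r1 <- r4,r2: IF@12 ID@13 stall=2 (RAW on I4.r4 (WB@15)) EX@16 MEM@17 WB@18
I6 sub r5 <- r2,r5: IF@13 ID@16 stall=0 (-) EX@17 MEM@18 WB@19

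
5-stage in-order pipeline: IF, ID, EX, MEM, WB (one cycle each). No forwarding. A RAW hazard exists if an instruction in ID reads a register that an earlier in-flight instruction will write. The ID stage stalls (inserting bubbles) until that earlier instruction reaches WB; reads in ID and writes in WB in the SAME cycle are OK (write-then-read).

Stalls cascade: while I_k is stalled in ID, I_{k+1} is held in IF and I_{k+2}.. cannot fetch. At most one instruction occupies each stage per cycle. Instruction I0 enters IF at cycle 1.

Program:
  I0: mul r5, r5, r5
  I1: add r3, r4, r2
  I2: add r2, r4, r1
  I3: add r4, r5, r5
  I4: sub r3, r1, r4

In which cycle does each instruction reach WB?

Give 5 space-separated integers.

Answer: 5 6 7 8 11

Derivation:
I0 mul r5 <- r5,r5: IF@1 ID@2 stall=0 (-) EX@3 MEM@4 WB@5
I1 add r3 <- r4,r2: IF@2 ID@3 stall=0 (-) EX@4 MEM@5 WB@6
I2 add r2 <- r4,r1: IF@3 ID@4 stall=0 (-) EX@5 MEM@6 WB@7
I3 add r4 <- r5,r5: IF@4 ID@5 stall=0 (-) EX@6 MEM@7 WB@8
I4 sub r3 <- r1,r4: IF@5 ID@6 stall=2 (RAW on I3.r4 (WB@8)) EX@9 MEM@10 WB@11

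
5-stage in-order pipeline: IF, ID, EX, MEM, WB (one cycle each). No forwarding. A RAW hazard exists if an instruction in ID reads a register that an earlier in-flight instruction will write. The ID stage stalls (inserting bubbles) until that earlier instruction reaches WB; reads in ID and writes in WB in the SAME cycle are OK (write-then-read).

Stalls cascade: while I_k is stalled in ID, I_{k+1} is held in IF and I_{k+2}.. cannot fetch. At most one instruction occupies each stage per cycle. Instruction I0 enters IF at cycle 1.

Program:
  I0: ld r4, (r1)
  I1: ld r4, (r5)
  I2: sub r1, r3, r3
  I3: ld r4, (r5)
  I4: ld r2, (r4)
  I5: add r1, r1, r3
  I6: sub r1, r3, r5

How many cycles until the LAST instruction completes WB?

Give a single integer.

I0 ld r4 <- r1: IF@1 ID@2 stall=0 (-) EX@3 MEM@4 WB@5
I1 ld r4 <- r5: IF@2 ID@3 stall=0 (-) EX@4 MEM@5 WB@6
I2 sub r1 <- r3,r3: IF@3 ID@4 stall=0 (-) EX@5 MEM@6 WB@7
I3 ld r4 <- r5: IF@4 ID@5 stall=0 (-) EX@6 MEM@7 WB@8
I4 ld r2 <- r4: IF@5 ID@6 stall=2 (RAW on I3.r4 (WB@8)) EX@9 MEM@10 WB@11
I5 add r1 <- r1,r3: IF@6 ID@9 stall=0 (-) EX@10 MEM@11 WB@12
I6 sub r1 <- r3,r5: IF@9 ID@10 stall=0 (-) EX@11 MEM@12 WB@13

Answer: 13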